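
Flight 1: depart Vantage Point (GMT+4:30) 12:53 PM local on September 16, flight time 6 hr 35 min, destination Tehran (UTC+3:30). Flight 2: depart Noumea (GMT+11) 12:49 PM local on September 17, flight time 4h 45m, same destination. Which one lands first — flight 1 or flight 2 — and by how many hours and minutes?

Flight 1 in UTC: 12:53 PM − 4:30 = 8:23 AM on Sep 16.
+6 hours 35 minutes → arrive 2:58 PM UTC on Sep 16.
Flight 2 in UTC: 12:49 PM − 11:00 = 1:49 AM on Sep 17.
+4 hours 45 minutes → arrive 6:34 AM UTC on Sep 17.
Flight 1 lands earlier by 15 hours 36 minutes.

the first, by 15 hours 36 minutes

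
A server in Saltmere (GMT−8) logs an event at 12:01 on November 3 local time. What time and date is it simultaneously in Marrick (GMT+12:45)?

08:46 on November 4

In UTC: 12:01 + 8:00 = 20:01 on Nov 3.
Marrick is UTC+12:45: 20:01 + 12:45 = 08:46 on Nov 4.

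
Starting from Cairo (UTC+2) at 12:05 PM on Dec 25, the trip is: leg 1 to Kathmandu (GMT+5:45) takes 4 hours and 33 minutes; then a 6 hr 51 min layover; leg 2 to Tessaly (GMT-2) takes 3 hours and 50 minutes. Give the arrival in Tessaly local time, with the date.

Convert departure to UTC: 12:05 PM − 2:00 = 10:05 AM UTC on Dec 25.
Add 4 hours and 33 minutes leg 1 → 2:38 PM UTC.
Add 6 hours 51 minutes layover in Kathmandu → 9:29 PM UTC.
Add 3 hours and 50 minutes leg 2 → 1:19 AM UTC (Dec 26).
Tessaly is UTC−2:00, so local arrival = 1:19 AM − 2:00 = 11:19 PM on Dec 25.

11:19 PM on Dec 25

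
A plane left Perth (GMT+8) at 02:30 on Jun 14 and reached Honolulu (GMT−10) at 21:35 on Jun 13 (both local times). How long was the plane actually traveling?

13 hours 5 minutes

Departure in UTC: 02:30 − 8:00 = 18:30 on Jun 13.
Arrival in UTC: 21:35 + 10:00 = 07:35 on Jun 14.
Elapsed = 07:35 − 18:30 (+1 day) = 13 hours 5 minutes.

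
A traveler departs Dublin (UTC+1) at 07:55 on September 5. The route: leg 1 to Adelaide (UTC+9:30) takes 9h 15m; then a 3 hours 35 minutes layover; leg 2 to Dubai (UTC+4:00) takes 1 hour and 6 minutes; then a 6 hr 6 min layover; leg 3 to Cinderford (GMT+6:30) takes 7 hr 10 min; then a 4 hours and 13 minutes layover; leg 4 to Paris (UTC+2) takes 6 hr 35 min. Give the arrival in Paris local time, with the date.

22:55 on September 6

Convert departure to UTC: 07:55 − 1:00 = 06:55 UTC on Sep 5.
Add 9 hours 15 minutes leg 1 → 16:10 UTC.
Add 3 hours 35 minutes layover in Adelaide → 19:45 UTC.
Add 1 hour 6 minutes leg 2 → 20:51 UTC.
Add 6 hours and 6 minutes layover in Dubai → 02:57 UTC (Sep 6).
Add 7 hours and 10 minutes leg 3 → 10:07 UTC.
Add 4 hours 13 minutes layover in Cinderford → 14:20 UTC.
Add 6 hours 35 minutes leg 4 → 20:55 UTC.
Paris is UTC+2:00, so local arrival = 20:55 + 2:00 = 22:55 on Sep 6.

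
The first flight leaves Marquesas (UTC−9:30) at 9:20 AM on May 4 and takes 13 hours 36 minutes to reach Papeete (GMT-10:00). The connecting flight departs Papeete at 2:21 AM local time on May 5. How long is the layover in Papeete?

3 hours 55 minutes

Convert departure to UTC: 9:20 AM + 9:30 = 6:50 PM UTC on May 4.
Add 13 hours and 36 minutes flight time → 8:26 AM UTC (May 5).
Papeete is UTC−10:00, so local arrival = 8:26 AM − 10:00 = 10:26 PM on May 4.
Layover = 2:21 AM − 10:26 PM (+1 day) = 3 hours 55 minutes.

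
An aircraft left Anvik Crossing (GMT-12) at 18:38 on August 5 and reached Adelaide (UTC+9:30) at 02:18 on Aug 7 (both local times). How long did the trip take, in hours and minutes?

10 hours 10 minutes

Adelaide is 21:30 ahead of Anvik Crossing.
Clock-face elapsed time (ignoring zones) is 31 hours 40 minutes.
Actual elapsed = 31 hours 40 minutes − 21:30 = 10 hours 10 minutes.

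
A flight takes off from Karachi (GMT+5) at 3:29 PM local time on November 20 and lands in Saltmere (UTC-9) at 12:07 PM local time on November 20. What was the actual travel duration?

Departure in UTC: 3:29 PM − 5:00 = 10:29 AM on Nov 20.
Arrival in UTC: 12:07 PM + 9:00 = 9:07 PM on Nov 20.
Elapsed = 9:07 PM − 10:29 AM = 10 hours 38 minutes.

10 hours 38 minutes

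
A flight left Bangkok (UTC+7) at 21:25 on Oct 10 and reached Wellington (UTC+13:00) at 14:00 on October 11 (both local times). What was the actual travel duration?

Departure in UTC: 21:25 − 7:00 = 14:25 on Oct 10.
Arrival in UTC: 14:00 − 13:00 = 01:00 on Oct 11.
Elapsed = 01:00 − 14:25 (+1 day) = 10 hours 35 minutes.

10 hours 35 minutes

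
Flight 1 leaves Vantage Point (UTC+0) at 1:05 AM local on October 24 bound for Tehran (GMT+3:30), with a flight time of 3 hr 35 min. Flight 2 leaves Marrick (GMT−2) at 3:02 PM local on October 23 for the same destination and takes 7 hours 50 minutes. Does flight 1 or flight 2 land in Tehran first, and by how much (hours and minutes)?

the second, by 3 hours 48 minutes

Flight 1 departs at 1:05 AM UTC (Oct 24).
+3 hours 35 minutes → arrive 4:40 AM UTC on Oct 24.
Flight 2 in UTC: 3:02 PM + 2:00 = 5:02 PM on Oct 23.
+7 hours and 50 minutes → arrive 12:52 AM UTC on Oct 24.
Flight 2 lands earlier by 3 hours 48 minutes.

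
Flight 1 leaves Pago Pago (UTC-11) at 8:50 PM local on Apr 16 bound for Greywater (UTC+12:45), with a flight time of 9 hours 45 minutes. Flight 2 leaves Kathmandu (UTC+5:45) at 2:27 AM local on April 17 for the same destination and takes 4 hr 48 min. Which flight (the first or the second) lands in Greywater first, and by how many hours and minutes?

the second, by 16 hours 5 minutes

Flight 1 in UTC: 8:50 PM + 11:00 = 7:50 AM on Apr 17.
+9 hours 45 minutes → arrive 5:35 PM UTC on Apr 17.
Flight 2 in UTC: 2:27 AM − 5:45 = 8:42 PM on Apr 16.
+4 hours 48 minutes → arrive 1:30 AM UTC on Apr 17.
Flight 2 lands earlier by 16 hours 5 minutes.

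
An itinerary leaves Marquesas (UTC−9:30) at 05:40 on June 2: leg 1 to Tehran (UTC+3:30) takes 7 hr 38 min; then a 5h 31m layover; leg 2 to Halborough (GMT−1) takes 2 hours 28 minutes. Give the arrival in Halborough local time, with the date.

Convert departure to UTC: 05:40 + 9:30 = 15:10 UTC on Jun 2.
Add 7 hours 38 minutes leg 1 → 22:48 UTC.
Add 5 hours 31 minutes layover in Tehran → 04:19 UTC (Jun 3).
Add 2 hours and 28 minutes leg 2 → 06:47 UTC.
Halborough is UTC−1:00, so local arrival = 06:47 − 1:00 = 05:47 on Jun 3.

05:47 on June 3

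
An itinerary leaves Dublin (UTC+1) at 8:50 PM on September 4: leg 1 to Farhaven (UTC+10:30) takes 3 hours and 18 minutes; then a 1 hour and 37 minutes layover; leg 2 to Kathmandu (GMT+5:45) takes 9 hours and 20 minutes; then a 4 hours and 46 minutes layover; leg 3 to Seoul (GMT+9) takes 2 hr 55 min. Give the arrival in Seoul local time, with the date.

2:46 AM on September 6

Convert departure to UTC: 8:50 PM − 1:00 = 7:50 PM UTC on Sep 4.
Add 3 hours and 18 minutes leg 1 → 11:08 PM UTC.
Add 1 hour and 37 minutes layover in Farhaven → 12:45 AM UTC (Sep 5).
Add 9 hours and 20 minutes leg 2 → 10:05 AM UTC.
Add 4 hours 46 minutes layover in Kathmandu → 2:51 PM UTC.
Add 2 hours and 55 minutes leg 3 → 5:46 PM UTC.
Seoul is UTC+9:00, so local arrival = 5:46 PM + 9:00 = 2:46 AM on Sep 6.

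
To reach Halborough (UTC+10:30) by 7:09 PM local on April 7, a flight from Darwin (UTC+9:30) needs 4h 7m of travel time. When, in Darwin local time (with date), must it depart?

2:02 PM on Apr 7

Target arrival in UTC: 7:09 PM − 10:30 = 8:39 AM on Apr 7.
Subtract 4 hours and 7 minutes → departure 4:32 AM UTC on Apr 7.
Darwin is UTC+9:30: 4:32 AM + 9:30 = 2:02 PM on Apr 7.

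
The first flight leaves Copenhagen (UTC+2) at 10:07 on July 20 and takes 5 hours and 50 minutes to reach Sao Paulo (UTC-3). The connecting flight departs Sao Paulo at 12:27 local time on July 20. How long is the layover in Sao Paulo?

Convert departure to UTC: 10:07 − 2:00 = 08:07 UTC on Jul 20.
Add 5 hours and 50 minutes flight time → 13:57 UTC.
Sao Paulo is UTC−3:00, so local arrival = 13:57 − 3:00 = 10:57 on Jul 20.
Layover = 12:27 − 10:57 = 1 hour 30 minutes.

1 hour 30 minutes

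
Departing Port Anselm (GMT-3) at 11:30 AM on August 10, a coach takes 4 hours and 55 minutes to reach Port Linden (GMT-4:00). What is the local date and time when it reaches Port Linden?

Convert departure to UTC: 11:30 AM + 3:00 = 2:30 PM UTC on Aug 10.
Add 4 hours and 55 minutes travel time → 7:25 PM UTC.
Port Linden is UTC−4:00, so local arrival = 7:25 PM − 4:00 = 3:25 PM on Aug 10.

3:25 PM on August 10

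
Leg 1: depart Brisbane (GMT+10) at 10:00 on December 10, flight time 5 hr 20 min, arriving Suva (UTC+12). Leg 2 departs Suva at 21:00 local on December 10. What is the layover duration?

3 hours 40 minutes

Convert departure to UTC: 10:00 − 10:00 = 00:00 UTC on Dec 10.
Add 5 hours 20 minutes flight time → 05:20 UTC.
Suva is UTC+12:00, so local arrival = 05:20 + 12:00 = 17:20 on Dec 10.
Layover = 21:00 − 17:20 = 3 hours 40 minutes.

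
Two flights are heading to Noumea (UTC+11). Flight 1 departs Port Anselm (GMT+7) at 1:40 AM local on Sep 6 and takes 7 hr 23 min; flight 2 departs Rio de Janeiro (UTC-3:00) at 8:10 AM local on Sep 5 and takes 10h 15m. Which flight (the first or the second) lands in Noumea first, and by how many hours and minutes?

the second, by 4 hours 38 minutes

Flight 1 in UTC: 1:40 AM − 7:00 = 6:40 PM on Sep 5.
+7 hours and 23 minutes → arrive 2:03 AM UTC on Sep 6.
Flight 2 in UTC: 8:10 AM + 3:00 = 11:10 AM on Sep 5.
+10 hours and 15 minutes → arrive 9:25 PM UTC on Sep 5.
Flight 2 lands earlier by 4 hours 38 minutes.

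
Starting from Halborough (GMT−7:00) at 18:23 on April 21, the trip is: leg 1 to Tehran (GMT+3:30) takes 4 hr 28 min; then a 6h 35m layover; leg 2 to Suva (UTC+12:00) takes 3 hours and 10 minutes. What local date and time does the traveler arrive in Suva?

03:36 on April 23

Convert departure to UTC: 18:23 + 7:00 = 01:23 UTC on Apr 22.
Add 4 hours 28 minutes leg 1 → 05:51 UTC.
Add 6 hours and 35 minutes layover in Tehran → 12:26 UTC.
Add 3 hours 10 minutes leg 2 → 15:36 UTC.
Suva is UTC+12:00, so local arrival = 15:36 + 12:00 = 03:36 on Apr 23.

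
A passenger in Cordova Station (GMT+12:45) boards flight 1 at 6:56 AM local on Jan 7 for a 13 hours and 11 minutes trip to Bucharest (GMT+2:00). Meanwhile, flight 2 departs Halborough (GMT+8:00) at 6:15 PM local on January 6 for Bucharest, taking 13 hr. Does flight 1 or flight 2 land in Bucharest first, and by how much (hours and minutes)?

the second, by 8 hours 7 minutes

Flight 1 in UTC: 6:56 AM − 12:45 = 6:11 PM on Jan 6.
+13 hours and 11 minutes → arrive 7:22 AM UTC on Jan 7.
Flight 2 in UTC: 6:15 PM − 8:00 = 10:15 AM on Jan 6.
+13 hours → arrive 11:15 PM UTC on Jan 6.
Flight 2 lands earlier by 8 hours 7 minutes.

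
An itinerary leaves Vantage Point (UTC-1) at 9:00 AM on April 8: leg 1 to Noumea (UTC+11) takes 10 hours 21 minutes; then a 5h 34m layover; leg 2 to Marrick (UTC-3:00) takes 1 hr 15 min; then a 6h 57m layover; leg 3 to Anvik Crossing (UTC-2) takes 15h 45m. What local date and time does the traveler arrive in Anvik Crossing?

11:52 PM on April 9

Convert departure to UTC: 9:00 AM + 1:00 = 10:00 AM UTC on Apr 8.
Add 10 hours and 21 minutes leg 1 → 8:21 PM UTC.
Add 5 hours 34 minutes layover in Noumea → 1:55 AM UTC (Apr 9).
Add 1 hour 15 minutes leg 2 → 3:10 AM UTC.
Add 6 hours and 57 minutes layover in Marrick → 10:07 AM UTC.
Add 15 hours and 45 minutes leg 3 → 1:52 AM UTC (Apr 10).
Anvik Crossing is UTC−2:00, so local arrival = 1:52 AM − 2:00 = 11:52 PM on Apr 9.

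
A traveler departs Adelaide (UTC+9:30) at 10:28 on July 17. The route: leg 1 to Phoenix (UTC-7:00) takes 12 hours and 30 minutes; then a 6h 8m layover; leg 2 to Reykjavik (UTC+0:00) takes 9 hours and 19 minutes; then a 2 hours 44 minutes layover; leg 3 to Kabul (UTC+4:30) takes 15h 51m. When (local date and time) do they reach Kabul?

Convert departure to UTC: 10:28 − 9:30 = 00:58 UTC on Jul 17.
Add 12 hours and 30 minutes leg 1 → 13:28 UTC.
Add 6 hours and 8 minutes layover in Phoenix → 19:36 UTC.
Add 9 hours 19 minutes leg 2 → 04:55 UTC (Jul 18).
Add 2 hours 44 minutes layover in Reykjavik → 07:39 UTC.
Add 15 hours 51 minutes leg 3 → 23:30 UTC.
Kabul is UTC+4:30, so local arrival = 23:30 + 4:30 = 04:00 on Jul 19.

04:00 on July 19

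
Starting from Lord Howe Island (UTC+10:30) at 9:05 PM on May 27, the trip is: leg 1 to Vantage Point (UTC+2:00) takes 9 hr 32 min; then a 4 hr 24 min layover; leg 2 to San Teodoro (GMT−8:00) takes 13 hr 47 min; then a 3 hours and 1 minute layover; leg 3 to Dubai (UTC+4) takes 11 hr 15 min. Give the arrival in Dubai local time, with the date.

8:34 AM on May 29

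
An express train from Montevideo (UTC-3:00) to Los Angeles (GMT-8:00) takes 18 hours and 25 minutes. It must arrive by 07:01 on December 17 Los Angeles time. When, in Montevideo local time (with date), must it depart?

17:36 on December 16

Target arrival in UTC: 07:01 + 8:00 = 15:01 on Dec 17.
Subtract 18 hours 25 minutes → departure 20:36 UTC on Dec 16.
Montevideo is UTC−3:00: 20:36 − 3:00 = 17:36 on Dec 16.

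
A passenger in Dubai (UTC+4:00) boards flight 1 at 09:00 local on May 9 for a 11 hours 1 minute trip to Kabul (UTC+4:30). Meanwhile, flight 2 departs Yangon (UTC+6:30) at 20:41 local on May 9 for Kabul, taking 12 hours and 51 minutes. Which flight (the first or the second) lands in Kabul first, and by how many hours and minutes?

Flight 1 in UTC: 09:00 − 4:00 = 05:00 on May 9.
+11 hours 1 minute → arrive 16:01 UTC on May 9.
Flight 2 in UTC: 20:41 − 6:30 = 14:11 on May 9.
+12 hours and 51 minutes → arrive 03:02 UTC on May 10.
Flight 1 lands earlier by 11 hours 1 minute.

the first, by 11 hours 1 minute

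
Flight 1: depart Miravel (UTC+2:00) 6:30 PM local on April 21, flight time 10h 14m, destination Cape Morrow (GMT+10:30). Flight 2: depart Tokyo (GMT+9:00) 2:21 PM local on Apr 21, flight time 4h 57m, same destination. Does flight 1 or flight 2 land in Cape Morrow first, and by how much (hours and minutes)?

the second, by 16 hours 26 minutes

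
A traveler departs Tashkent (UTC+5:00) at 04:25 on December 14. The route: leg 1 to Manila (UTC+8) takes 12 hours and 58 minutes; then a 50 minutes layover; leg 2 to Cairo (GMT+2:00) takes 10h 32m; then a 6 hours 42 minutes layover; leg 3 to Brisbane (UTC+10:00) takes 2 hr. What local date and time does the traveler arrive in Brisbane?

Convert departure to UTC: 04:25 − 5:00 = 23:25 UTC on Dec 13.
Add 12 hours and 58 minutes leg 1 → 12:23 UTC (Dec 14).
Add 50 minutes layover in Manila → 13:13 UTC.
Add 10 hours and 32 minutes leg 2 → 23:45 UTC.
Add 6 hours and 42 minutes layover in Cairo → 06:27 UTC (Dec 15).
Add 2 hours leg 3 → 08:27 UTC.
Brisbane is UTC+10:00, so local arrival = 08:27 + 10:00 = 18:27 on Dec 15.

18:27 on December 15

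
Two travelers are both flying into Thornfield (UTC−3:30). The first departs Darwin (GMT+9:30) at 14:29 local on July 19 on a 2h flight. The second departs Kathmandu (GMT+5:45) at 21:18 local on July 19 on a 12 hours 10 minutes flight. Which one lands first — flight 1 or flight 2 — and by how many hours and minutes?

the first, by 20 hours 44 minutes

Flight 1 in UTC: 14:29 − 9:30 = 04:59 on Jul 19.
+2 hours → arrive 06:59 UTC on Jul 19.
Flight 2 in UTC: 21:18 − 5:45 = 15:33 on Jul 19.
+12 hours and 10 minutes → arrive 03:43 UTC on Jul 20.
Flight 1 lands earlier by 20 hours 44 minutes.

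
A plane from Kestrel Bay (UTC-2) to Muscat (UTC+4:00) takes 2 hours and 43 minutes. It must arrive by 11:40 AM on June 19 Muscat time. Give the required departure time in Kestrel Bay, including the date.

Target arrival in UTC: 11:40 AM − 4:00 = 7:40 AM on Jun 19.
Subtract 2 hours 43 minutes → departure 4:57 AM UTC on Jun 19.
Kestrel Bay is UTC−2:00: 4:57 AM − 2:00 = 2:57 AM on Jun 19.

2:57 AM on Jun 19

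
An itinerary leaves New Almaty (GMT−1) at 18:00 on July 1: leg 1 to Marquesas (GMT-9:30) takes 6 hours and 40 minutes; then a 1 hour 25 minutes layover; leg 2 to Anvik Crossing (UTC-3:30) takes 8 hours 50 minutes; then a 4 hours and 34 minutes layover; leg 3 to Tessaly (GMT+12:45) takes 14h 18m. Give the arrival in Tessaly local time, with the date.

19:32 on Jul 3

Convert departure to UTC: 18:00 + 1:00 = 19:00 UTC on Jul 1.
Add 6 hours 40 minutes leg 1 → 01:40 UTC (Jul 2).
Add 1 hour 25 minutes layover in Marquesas → 03:05 UTC.
Add 8 hours 50 minutes leg 2 → 11:55 UTC.
Add 4 hours 34 minutes layover in Anvik Crossing → 16:29 UTC.
Add 14 hours and 18 minutes leg 3 → 06:47 UTC (Jul 3).
Tessaly is UTC+12:45, so local arrival = 06:47 + 12:45 = 19:32 on Jul 3.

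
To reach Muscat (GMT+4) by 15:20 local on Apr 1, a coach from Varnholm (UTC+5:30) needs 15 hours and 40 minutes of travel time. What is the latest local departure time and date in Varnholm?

01:10 on Apr 1

Target arrival in UTC: 15:20 − 4:00 = 11:20 on Apr 1.
Subtract 15 hours and 40 minutes → departure 19:40 UTC on Mar 31.
Varnholm is UTC+5:30: 19:40 + 5:30 = 01:10 on Apr 1.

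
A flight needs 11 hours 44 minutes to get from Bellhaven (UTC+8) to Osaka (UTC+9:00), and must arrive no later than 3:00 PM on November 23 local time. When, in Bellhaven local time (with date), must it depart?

2:16 AM on Nov 23

Target arrival in UTC: 3:00 PM − 9:00 = 6:00 AM on Nov 23.
Subtract 11 hours 44 minutes → departure 6:16 PM UTC on Nov 22.
Bellhaven is UTC+8:00: 6:16 PM + 8:00 = 2:16 AM on Nov 23.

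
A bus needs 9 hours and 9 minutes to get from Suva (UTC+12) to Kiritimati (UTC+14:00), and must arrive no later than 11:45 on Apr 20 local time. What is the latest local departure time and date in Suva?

00:36 on Apr 20

Target arrival in UTC: 11:45 − 14:00 = 21:45 on Apr 19.
Subtract 9 hours 9 minutes → departure 12:36 UTC on Apr 19.
Suva is UTC+12:00: 12:36 + 12:00 = 00:36 on Apr 20.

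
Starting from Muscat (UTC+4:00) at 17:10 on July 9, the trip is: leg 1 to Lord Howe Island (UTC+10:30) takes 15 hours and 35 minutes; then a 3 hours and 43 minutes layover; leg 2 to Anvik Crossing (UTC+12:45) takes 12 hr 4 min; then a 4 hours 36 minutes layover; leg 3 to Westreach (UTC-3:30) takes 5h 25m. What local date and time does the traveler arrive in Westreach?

Convert departure to UTC: 17:10 − 4:00 = 13:10 UTC on Jul 9.
Add 15 hours and 35 minutes leg 1 → 04:45 UTC (Jul 10).
Add 3 hours 43 minutes layover in Lord Howe Island → 08:28 UTC.
Add 12 hours and 4 minutes leg 2 → 20:32 UTC.
Add 4 hours 36 minutes layover in Anvik Crossing → 01:08 UTC (Jul 11).
Add 5 hours and 25 minutes leg 3 → 06:33 UTC.
Westreach is UTC−3:30, so local arrival = 06:33 − 3:30 = 03:03 on Jul 11.

03:03 on July 11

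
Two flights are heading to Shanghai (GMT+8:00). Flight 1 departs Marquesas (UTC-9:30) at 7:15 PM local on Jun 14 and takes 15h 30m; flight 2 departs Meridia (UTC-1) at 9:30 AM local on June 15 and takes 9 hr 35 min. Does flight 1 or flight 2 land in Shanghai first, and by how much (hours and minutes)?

Flight 1 in UTC: 7:15 PM + 9:30 = 4:45 AM on Jun 15.
+15 hours 30 minutes → arrive 8:15 PM UTC on Jun 15.
Flight 2 in UTC: 9:30 AM + 1:00 = 10:30 AM on Jun 15.
+9 hours and 35 minutes → arrive 8:05 PM UTC on Jun 15.
Flight 2 lands earlier by 10 minutes.

the second, by 10 minutes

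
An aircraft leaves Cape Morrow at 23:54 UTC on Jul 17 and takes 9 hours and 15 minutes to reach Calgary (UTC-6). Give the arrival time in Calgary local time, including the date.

03:09 on Jul 18

Departure is given in UTC: 23:54 on Jul 17.
Add 9 hours 15 minutes → 09:09 UTC (Jul 18).
Calgary is UTC−6:00: 09:09 − 6:00 = 03:09 on Jul 18.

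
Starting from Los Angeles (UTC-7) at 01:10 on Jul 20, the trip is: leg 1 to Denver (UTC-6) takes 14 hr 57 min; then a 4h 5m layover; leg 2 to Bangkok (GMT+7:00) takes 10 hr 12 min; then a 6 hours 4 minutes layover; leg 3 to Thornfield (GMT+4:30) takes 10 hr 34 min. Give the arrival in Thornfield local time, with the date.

10:32 on Jul 22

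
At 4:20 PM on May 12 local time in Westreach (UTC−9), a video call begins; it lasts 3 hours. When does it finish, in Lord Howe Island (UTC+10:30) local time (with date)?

Convert start to UTC: 4:20 PM + 9:00 = 1:20 AM UTC on May 13.
Add 3 hours duration → 4:20 AM UTC.
Lord Howe Island is UTC+10:30, so local end time = 4:20 AM + 10:30 = 2:50 PM on May 13.

2:50 PM on May 13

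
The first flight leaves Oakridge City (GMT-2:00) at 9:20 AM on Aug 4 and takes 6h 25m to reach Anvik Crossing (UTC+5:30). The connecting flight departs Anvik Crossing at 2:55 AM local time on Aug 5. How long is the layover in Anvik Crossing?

Convert departure to UTC: 9:20 AM + 2:00 = 11:20 AM UTC on Aug 4.
Add 6 hours 25 minutes flight time → 5:45 PM UTC.
Anvik Crossing is UTC+5:30, so local arrival = 5:45 PM + 5:30 = 11:15 PM on Aug 4.
Layover = 2:55 AM − 11:15 PM (+1 day) = 3 hours 40 minutes.

3 hours 40 minutes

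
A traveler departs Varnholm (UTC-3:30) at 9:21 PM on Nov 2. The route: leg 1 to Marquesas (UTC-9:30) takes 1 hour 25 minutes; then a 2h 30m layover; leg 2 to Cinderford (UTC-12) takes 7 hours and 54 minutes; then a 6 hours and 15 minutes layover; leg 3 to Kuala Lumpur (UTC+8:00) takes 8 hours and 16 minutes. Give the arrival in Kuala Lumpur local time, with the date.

Convert departure to UTC: 9:21 PM + 3:30 = 12:51 AM UTC on Nov 3.
Add 1 hour 25 minutes leg 1 → 2:16 AM UTC.
Add 2 hours and 30 minutes layover in Marquesas → 4:46 AM UTC.
Add 7 hours and 54 minutes leg 2 → 12:40 PM UTC.
Add 6 hours 15 minutes layover in Cinderford → 6:55 PM UTC.
Add 8 hours 16 minutes leg 3 → 3:11 AM UTC (Nov 4).
Kuala Lumpur is UTC+8:00, so local arrival = 3:11 AM + 8:00 = 11:11 AM on Nov 4.

11:11 AM on November 4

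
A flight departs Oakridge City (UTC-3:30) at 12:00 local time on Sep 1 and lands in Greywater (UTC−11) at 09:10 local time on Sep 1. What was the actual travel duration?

4 hours 40 minutes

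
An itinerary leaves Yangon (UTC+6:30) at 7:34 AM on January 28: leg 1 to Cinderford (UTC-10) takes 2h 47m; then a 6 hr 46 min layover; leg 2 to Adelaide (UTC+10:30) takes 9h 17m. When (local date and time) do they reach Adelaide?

6:24 AM on Jan 29

Convert departure to UTC: 7:34 AM − 6:30 = 1:04 AM UTC on Jan 28.
Add 2 hours and 47 minutes leg 1 → 3:51 AM UTC.
Add 6 hours 46 minutes layover in Cinderford → 10:37 AM UTC.
Add 9 hours and 17 minutes leg 2 → 7:54 PM UTC.
Adelaide is UTC+10:30, so local arrival = 7:54 PM + 10:30 = 6:24 AM on Jan 29.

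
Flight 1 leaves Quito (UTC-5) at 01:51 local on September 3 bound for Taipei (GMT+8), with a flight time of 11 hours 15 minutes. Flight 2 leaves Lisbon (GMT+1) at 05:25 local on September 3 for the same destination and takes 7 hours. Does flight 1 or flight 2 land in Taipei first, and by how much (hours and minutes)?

Flight 1 in UTC: 01:51 + 5:00 = 06:51 on Sep 3.
+11 hours and 15 minutes → arrive 18:06 UTC on Sep 3.
Flight 2 in UTC: 05:25 − 1:00 = 04:25 on Sep 3.
+7 hours → arrive 11:25 UTC on Sep 3.
Flight 2 lands earlier by 6 hours 41 minutes.

the second, by 6 hours 41 minutes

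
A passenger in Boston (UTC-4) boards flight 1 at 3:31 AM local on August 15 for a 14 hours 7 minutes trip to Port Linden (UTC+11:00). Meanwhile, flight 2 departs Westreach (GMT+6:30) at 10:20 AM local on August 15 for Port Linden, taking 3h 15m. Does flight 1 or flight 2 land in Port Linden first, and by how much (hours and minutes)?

Flight 1 in UTC: 3:31 AM + 4:00 = 7:31 AM on Aug 15.
+14 hours and 7 minutes → arrive 9:38 PM UTC on Aug 15.
Flight 2 in UTC: 10:20 AM − 6:30 = 3:50 AM on Aug 15.
+3 hours 15 minutes → arrive 7:05 AM UTC on Aug 15.
Flight 2 lands earlier by 14 hours 33 minutes.

the second, by 14 hours 33 minutes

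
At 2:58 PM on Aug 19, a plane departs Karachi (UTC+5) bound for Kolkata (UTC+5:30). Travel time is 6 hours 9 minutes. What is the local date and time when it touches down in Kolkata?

9:37 PM on Aug 19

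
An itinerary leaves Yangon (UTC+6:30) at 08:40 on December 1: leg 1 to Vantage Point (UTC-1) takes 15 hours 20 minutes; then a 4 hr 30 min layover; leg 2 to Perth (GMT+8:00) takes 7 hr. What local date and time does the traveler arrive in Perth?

Convert departure to UTC: 08:40 − 6:30 = 02:10 UTC on Dec 1.
Add 15 hours 20 minutes leg 1 → 17:30 UTC.
Add 4 hours 30 minutes layover in Vantage Point → 22:00 UTC.
Add 7 hours leg 2 → 05:00 UTC (Dec 2).
Perth is UTC+8:00, so local arrival = 05:00 + 8:00 = 13:00 on Dec 2.

13:00 on Dec 2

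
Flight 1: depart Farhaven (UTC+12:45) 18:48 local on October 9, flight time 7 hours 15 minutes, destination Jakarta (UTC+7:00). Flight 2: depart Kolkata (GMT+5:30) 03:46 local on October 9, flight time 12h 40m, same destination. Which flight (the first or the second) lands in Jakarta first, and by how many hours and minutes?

the second, by 2 hours 22 minutes

Flight 1 in UTC: 18:48 − 12:45 = 06:03 on Oct 9.
+7 hours and 15 minutes → arrive 13:18 UTC on Oct 9.
Flight 2 in UTC: 03:46 − 5:30 = 22:16 on Oct 8.
+12 hours and 40 minutes → arrive 10:56 UTC on Oct 9.
Flight 2 lands earlier by 2 hours 22 minutes.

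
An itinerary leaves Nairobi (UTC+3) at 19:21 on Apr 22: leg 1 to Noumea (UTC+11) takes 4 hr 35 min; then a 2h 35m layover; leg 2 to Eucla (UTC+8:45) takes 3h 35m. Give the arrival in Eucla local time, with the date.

Convert departure to UTC: 19:21 − 3:00 = 16:21 UTC on Apr 22.
Add 4 hours 35 minutes leg 1 → 20:56 UTC.
Add 2 hours 35 minutes layover in Noumea → 23:31 UTC.
Add 3 hours 35 minutes leg 2 → 03:06 UTC (Apr 23).
Eucla is UTC+8:45, so local arrival = 03:06 + 8:45 = 11:51 on Apr 23.

11:51 on Apr 23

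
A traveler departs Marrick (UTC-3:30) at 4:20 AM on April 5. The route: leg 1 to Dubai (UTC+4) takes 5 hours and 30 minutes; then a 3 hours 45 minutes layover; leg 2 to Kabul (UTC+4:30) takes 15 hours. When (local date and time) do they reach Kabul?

Convert departure to UTC: 4:20 AM + 3:30 = 7:50 AM UTC on Apr 5.
Add 5 hours and 30 minutes leg 1 → 1:20 PM UTC.
Add 3 hours and 45 minutes layover in Dubai → 5:05 PM UTC.
Add 15 hours leg 2 → 8:05 AM UTC (Apr 6).
Kabul is UTC+4:30, so local arrival = 8:05 AM + 4:30 = 12:35 PM on Apr 6.

12:35 PM on Apr 6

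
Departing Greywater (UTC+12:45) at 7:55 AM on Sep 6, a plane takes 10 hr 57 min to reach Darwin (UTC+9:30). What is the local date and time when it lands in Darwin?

Darwin is 3:15 behind Greywater.
After 10 hours 57 minutes it is 6:52 PM in Greywater.
Shift by the zone difference: 6:52 PM − 3:15 = 3:37 PM on Sep 6 in Darwin.

3:37 PM on September 6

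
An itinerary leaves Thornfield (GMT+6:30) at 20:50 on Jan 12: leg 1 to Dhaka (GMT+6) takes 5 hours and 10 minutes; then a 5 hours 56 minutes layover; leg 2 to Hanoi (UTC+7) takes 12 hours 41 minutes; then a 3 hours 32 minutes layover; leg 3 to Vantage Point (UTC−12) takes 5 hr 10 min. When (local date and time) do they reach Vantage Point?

Convert departure to UTC: 20:50 − 6:30 = 14:20 UTC on Jan 12.
Add 5 hours 10 minutes leg 1 → 19:30 UTC.
Add 5 hours and 56 minutes layover in Dhaka → 01:26 UTC (Jan 13).
Add 12 hours and 41 minutes leg 2 → 14:07 UTC.
Add 3 hours and 32 minutes layover in Hanoi → 17:39 UTC.
Add 5 hours 10 minutes leg 3 → 22:49 UTC.
Vantage Point is UTC−12:00, so local arrival = 22:49 − 12:00 = 10:49 on Jan 13.

10:49 on January 13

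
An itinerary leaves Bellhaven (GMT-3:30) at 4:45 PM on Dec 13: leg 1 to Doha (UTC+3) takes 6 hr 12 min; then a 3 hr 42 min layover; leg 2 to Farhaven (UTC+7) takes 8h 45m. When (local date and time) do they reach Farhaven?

Convert departure to UTC: 4:45 PM + 3:30 = 8:15 PM UTC on Dec 13.
Add 6 hours and 12 minutes leg 1 → 2:27 AM UTC (Dec 14).
Add 3 hours and 42 minutes layover in Doha → 6:09 AM UTC.
Add 8 hours and 45 minutes leg 2 → 2:54 PM UTC.
Farhaven is UTC+7:00, so local arrival = 2:54 PM + 7:00 = 9:54 PM on Dec 14.

9:54 PM on December 14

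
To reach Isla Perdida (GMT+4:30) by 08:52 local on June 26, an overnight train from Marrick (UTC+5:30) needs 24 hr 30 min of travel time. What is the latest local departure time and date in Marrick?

09:22 on June 25

Target arrival in UTC: 08:52 − 4:30 = 04:22 on Jun 26.
Subtract 24 hours and 30 minutes → departure 03:52 UTC on Jun 25.
Marrick is UTC+5:30: 03:52 + 5:30 = 09:22 on Jun 25.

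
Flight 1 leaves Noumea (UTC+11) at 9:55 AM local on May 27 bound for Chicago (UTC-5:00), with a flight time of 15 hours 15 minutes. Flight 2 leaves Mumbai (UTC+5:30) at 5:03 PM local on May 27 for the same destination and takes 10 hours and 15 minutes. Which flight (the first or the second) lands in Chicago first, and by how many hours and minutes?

the first, by 7 hours 38 minutes

Flight 1 in UTC: 9:55 AM − 11:00 = 10:55 PM on May 26.
+15 hours 15 minutes → arrive 2:10 PM UTC on May 27.
Flight 2 in UTC: 5:03 PM − 5:30 = 11:33 AM on May 27.
+10 hours and 15 minutes → arrive 9:48 PM UTC on May 27.
Flight 1 lands earlier by 7 hours 38 minutes.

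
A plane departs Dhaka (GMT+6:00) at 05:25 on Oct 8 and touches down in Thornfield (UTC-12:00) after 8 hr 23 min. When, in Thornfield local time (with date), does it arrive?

Thornfield is 18:00 behind Dhaka.
After 8 hours 23 minutes it is 13:48 in Dhaka.
Shift by the zone difference: 13:48 − 18:00 = 19:48 on Oct 7 in Thornfield.

19:48 on October 7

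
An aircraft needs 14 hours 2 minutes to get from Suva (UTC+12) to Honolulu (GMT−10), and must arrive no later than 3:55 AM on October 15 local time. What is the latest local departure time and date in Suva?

11:53 AM on October 15

Target arrival in UTC: 3:55 AM + 10:00 = 1:55 PM on Oct 15.
Subtract 14 hours and 2 minutes → departure 11:53 PM UTC on Oct 14.
Suva is UTC+12:00: 11:53 PM + 12:00 = 11:53 AM on Oct 15.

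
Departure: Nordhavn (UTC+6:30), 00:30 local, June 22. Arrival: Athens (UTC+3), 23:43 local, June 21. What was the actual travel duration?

Departure in UTC: 00:30 − 6:30 = 18:00 on Jun 21.
Arrival in UTC: 23:43 − 3:00 = 20:43 on Jun 21.
Elapsed = 20:43 − 18:00 = 2 hours 43 minutes.

2 hours 43 minutes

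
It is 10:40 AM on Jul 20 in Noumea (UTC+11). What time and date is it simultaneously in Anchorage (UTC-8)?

3:40 PM on Jul 19

In UTC: 10:40 AM − 11:00 = 11:40 PM on Jul 19.
Anchorage is UTC−8:00: 11:40 PM − 8:00 = 3:40 PM on Jul 19.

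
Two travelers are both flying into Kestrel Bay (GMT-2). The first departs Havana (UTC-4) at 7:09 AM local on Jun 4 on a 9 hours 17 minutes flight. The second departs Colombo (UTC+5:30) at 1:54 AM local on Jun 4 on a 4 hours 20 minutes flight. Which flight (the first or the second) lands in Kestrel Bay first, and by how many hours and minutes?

the second, by 19 hours 42 minutes

Flight 1 in UTC: 7:09 AM + 4:00 = 11:09 AM on Jun 4.
+9 hours 17 minutes → arrive 8:26 PM UTC on Jun 4.
Flight 2 in UTC: 1:54 AM − 5:30 = 8:24 PM on Jun 3.
+4 hours and 20 minutes → arrive 12:44 AM UTC on Jun 4.
Flight 2 lands earlier by 19 hours 42 minutes.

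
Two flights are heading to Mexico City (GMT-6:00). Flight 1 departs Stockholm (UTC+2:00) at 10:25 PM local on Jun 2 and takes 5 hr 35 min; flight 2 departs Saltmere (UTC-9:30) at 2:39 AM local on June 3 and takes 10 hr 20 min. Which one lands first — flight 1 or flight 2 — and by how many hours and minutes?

the first, by 20 hours 29 minutes

Flight 1 in UTC: 10:25 PM − 2:00 = 8:25 PM on Jun 2.
+5 hours and 35 minutes → arrive 2:00 AM UTC on Jun 3.
Flight 2 in UTC: 2:39 AM + 9:30 = 12:09 PM on Jun 3.
+10 hours 20 minutes → arrive 10:29 PM UTC on Jun 3.
Flight 1 lands earlier by 20 hours 29 minutes.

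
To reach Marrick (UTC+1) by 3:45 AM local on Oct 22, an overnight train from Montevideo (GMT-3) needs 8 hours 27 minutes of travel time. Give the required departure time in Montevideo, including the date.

3:18 PM on October 21

Target arrival in UTC: 3:45 AM − 1:00 = 2:45 AM on Oct 22.
Subtract 8 hours 27 minutes → departure 6:18 PM UTC on Oct 21.
Montevideo is UTC−3:00: 6:18 PM − 3:00 = 3:18 PM on Oct 21.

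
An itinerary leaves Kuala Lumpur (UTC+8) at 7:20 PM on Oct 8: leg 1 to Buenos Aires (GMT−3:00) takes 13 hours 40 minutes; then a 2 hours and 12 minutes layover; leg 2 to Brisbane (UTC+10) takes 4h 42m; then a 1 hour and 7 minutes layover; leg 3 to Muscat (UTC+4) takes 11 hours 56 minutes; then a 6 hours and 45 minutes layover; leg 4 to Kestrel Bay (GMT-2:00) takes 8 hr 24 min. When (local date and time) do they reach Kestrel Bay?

Convert departure to UTC: 7:20 PM − 8:00 = 11:20 AM UTC on Oct 8.
Add 13 hours 40 minutes leg 1 → 1:00 AM UTC (Oct 9).
Add 2 hours and 12 minutes layover in Buenos Aires → 3:12 AM UTC.
Add 4 hours 42 minutes leg 2 → 7:54 AM UTC.
Add 1 hour and 7 minutes layover in Brisbane → 9:01 AM UTC.
Add 11 hours and 56 minutes leg 3 → 8:57 PM UTC.
Add 6 hours and 45 minutes layover in Muscat → 3:42 AM UTC (Oct 10).
Add 8 hours and 24 minutes leg 4 → 12:06 PM UTC.
Kestrel Bay is UTC−2:00, so local arrival = 12:06 PM − 2:00 = 10:06 AM on Oct 10.

10:06 AM on October 10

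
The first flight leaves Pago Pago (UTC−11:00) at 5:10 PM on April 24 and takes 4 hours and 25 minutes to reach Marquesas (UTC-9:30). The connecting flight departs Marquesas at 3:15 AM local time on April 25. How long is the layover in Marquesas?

Convert departure to UTC: 5:10 PM + 11:00 = 4:10 AM UTC on Apr 25.
Add 4 hours and 25 minutes flight time → 8:35 AM UTC.
Marquesas is UTC−9:30, so local arrival = 8:35 AM − 9:30 = 11:05 PM on Apr 24.
Layover = 3:15 AM − 11:05 PM (+1 day) = 4 hours 10 minutes.

4 hours 10 minutes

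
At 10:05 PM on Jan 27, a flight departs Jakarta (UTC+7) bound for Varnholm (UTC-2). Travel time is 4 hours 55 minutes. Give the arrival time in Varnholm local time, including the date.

6:00 PM on January 27

Convert departure to UTC: 10:05 PM − 7:00 = 3:05 PM UTC on Jan 27.
Add 4 hours 55 minutes travel time → 8:00 PM UTC.
Varnholm is UTC−2:00, so local arrival = 8:00 PM − 2:00 = 6:00 PM on Jan 27.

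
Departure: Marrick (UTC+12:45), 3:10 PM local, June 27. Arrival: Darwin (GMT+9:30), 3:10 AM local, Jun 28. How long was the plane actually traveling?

Departure in UTC: 3:10 PM − 12:45 = 2:25 AM on Jun 27.
Arrival in UTC: 3:10 AM − 9:30 = 5:40 PM on Jun 27.
Elapsed = 5:40 PM − 2:25 AM = 15 hours 15 minutes.

15 hours 15 minutes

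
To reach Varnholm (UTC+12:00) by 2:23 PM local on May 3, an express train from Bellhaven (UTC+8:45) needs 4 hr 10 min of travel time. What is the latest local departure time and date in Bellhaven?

6:58 AM on May 3

Target arrival in UTC: 2:23 PM − 12:00 = 2:23 AM on May 3.
Subtract 4 hours and 10 minutes → departure 10:13 PM UTC on May 2.
Bellhaven is UTC+8:45: 10:13 PM + 8:45 = 6:58 AM on May 3.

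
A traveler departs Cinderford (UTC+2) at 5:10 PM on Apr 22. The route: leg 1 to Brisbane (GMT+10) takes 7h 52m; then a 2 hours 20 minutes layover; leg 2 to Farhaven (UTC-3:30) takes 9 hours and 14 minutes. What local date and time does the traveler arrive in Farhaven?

7:06 AM on April 23

Convert departure to UTC: 5:10 PM − 2:00 = 3:10 PM UTC on Apr 22.
Add 7 hours and 52 minutes leg 1 → 11:02 PM UTC.
Add 2 hours and 20 minutes layover in Brisbane → 1:22 AM UTC (Apr 23).
Add 9 hours and 14 minutes leg 2 → 10:36 AM UTC.
Farhaven is UTC−3:30, so local arrival = 10:36 AM − 3:30 = 7:06 AM on Apr 23.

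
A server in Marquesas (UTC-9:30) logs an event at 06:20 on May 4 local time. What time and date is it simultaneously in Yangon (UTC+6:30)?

In UTC: 06:20 + 9:30 = 15:50 on May 4.
Yangon is UTC+6:30: 15:50 + 6:30 = 22:20 on May 4.

22:20 on May 4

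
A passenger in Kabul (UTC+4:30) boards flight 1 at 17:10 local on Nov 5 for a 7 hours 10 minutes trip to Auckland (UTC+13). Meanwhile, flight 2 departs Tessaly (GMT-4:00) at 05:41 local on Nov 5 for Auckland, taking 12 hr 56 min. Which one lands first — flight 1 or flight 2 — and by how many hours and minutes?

the first, by 2 hours 47 minutes

Flight 1 in UTC: 17:10 − 4:30 = 12:40 on Nov 5.
+7 hours and 10 minutes → arrive 19:50 UTC on Nov 5.
Flight 2 in UTC: 05:41 + 4:00 = 09:41 on Nov 5.
+12 hours 56 minutes → arrive 22:37 UTC on Nov 5.
Flight 1 lands earlier by 2 hours 47 minutes.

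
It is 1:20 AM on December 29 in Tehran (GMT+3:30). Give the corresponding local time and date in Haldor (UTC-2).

7:50 PM on Dec 28

In UTC: 1:20 AM − 3:30 = 9:50 PM on Dec 28.
Haldor is UTC−2:00: 9:50 PM − 2:00 = 7:50 PM on Dec 28.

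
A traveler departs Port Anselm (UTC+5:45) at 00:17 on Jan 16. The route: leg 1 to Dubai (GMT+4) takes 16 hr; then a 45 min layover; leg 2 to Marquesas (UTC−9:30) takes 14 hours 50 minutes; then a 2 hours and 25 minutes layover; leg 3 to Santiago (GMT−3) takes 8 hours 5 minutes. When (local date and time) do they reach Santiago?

09:37 on January 17

Convert departure to UTC: 00:17 − 5:45 = 18:32 UTC on Jan 15.
Add 16 hours leg 1 → 10:32 UTC (Jan 16).
Add 45 minutes layover in Dubai → 11:17 UTC.
Add 14 hours and 50 minutes leg 2 → 02:07 UTC (Jan 17).
Add 2 hours and 25 minutes layover in Marquesas → 04:32 UTC.
Add 8 hours and 5 minutes leg 3 → 12:37 UTC.
Santiago is UTC−3:00, so local arrival = 12:37 − 3:00 = 09:37 on Jan 17.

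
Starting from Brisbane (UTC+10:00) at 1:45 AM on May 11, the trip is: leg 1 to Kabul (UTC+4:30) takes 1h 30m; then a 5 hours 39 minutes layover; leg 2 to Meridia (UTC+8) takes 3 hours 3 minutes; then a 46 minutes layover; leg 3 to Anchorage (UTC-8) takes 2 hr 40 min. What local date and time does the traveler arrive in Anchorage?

Convert departure to UTC: 1:45 AM − 10:00 = 3:45 PM UTC on May 10.
Add 1 hour and 30 minutes leg 1 → 5:15 PM UTC.
Add 5 hours and 39 minutes layover in Kabul → 10:54 PM UTC.
Add 3 hours 3 minutes leg 2 → 1:57 AM UTC (May 11).
Add 46 minutes layover in Meridia → 2:43 AM UTC.
Add 2 hours and 40 minutes leg 3 → 5:23 AM UTC.
Anchorage is UTC−8:00, so local arrival = 5:23 AM − 8:00 = 9:23 PM on May 10.

9:23 PM on May 10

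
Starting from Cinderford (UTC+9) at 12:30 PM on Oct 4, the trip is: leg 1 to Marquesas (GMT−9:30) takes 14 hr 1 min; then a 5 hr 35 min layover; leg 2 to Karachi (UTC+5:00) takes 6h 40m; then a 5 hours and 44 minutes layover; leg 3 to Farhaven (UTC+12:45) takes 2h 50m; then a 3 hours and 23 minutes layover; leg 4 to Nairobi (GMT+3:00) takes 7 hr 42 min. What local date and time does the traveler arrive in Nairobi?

Convert departure to UTC: 12:30 PM − 9:00 = 3:30 AM UTC on Oct 4.
Add 14 hours 1 minute leg 1 → 5:31 PM UTC.
Add 5 hours and 35 minutes layover in Marquesas → 11:06 PM UTC.
Add 6 hours and 40 minutes leg 2 → 5:46 AM UTC (Oct 5).
Add 5 hours and 44 minutes layover in Karachi → 11:30 AM UTC.
Add 2 hours 50 minutes leg 3 → 2:20 PM UTC.
Add 3 hours and 23 minutes layover in Farhaven → 5:43 PM UTC.
Add 7 hours and 42 minutes leg 4 → 1:25 AM UTC (Oct 6).
Nairobi is UTC+3:00, so local arrival = 1:25 AM + 3:00 = 4:25 AM on Oct 6.

4:25 AM on October 6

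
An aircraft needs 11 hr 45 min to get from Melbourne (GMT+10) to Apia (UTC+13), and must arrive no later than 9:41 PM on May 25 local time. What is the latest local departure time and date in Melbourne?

6:56 AM on May 25

Target arrival in UTC: 9:41 PM − 13:00 = 8:41 AM on May 25.
Subtract 11 hours and 45 minutes → departure 8:56 PM UTC on May 24.
Melbourne is UTC+10:00: 8:56 PM + 10:00 = 6:56 AM on May 25.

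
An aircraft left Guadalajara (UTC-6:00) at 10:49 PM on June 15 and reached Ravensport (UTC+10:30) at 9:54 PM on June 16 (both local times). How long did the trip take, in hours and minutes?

6 hours 35 minutes

Departure in UTC: 10:49 PM + 6:00 = 4:49 AM on Jun 16.
Arrival in UTC: 9:54 PM − 10:30 = 11:24 AM on Jun 16.
Elapsed = 11:24 AM − 4:49 AM = 6 hours 35 minutes.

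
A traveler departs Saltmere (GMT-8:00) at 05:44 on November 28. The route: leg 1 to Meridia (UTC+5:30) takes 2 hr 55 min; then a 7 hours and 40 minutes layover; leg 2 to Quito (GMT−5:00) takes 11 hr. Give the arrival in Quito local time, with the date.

Convert departure to UTC: 05:44 + 8:00 = 13:44 UTC on Nov 28.
Add 2 hours 55 minutes leg 1 → 16:39 UTC.
Add 7 hours 40 minutes layover in Meridia → 00:19 UTC (Nov 29).
Add 11 hours leg 2 → 11:19 UTC.
Quito is UTC−5:00, so local arrival = 11:19 − 5:00 = 06:19 on Nov 29.

06:19 on November 29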